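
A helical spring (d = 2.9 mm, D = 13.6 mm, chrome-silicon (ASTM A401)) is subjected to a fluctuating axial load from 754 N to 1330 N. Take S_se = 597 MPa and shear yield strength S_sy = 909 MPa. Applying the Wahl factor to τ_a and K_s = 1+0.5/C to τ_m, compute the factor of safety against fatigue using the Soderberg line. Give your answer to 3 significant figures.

C = D/d = 13.6/2.9 = 4.6897; K_W = (4C−1)/(4C−4)+0.615/C = 1.3344; K_s = 1+0.5/C = 1.1066
F_a = (F_max−F_min)/2 = 288 N; F_m = (F_max+F_min)/2 = 1042 N
τ_a = K_W·8F_aD/(πd³) = 1.3344 × 408.96 = 545.72 MPa
τ_m = K_s·8F_mD/(πd³) = 1.1066 × 1479.6 = 1637.4 MPa
Soderberg: 1/n_f = τ_a/S_se + τ_m/S_sy = 545.72/597 + 1637.4/909 = 0.91410 + 1.80130 = 2.7154
n_f = 1/2.7154 = 0.3683

0.368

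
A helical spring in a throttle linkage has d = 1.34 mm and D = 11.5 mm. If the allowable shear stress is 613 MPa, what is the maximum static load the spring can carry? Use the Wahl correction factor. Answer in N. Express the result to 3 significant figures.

C = D/d = 11.5/1.34 = 8.5821
K_W = (4C−1)/(4C−4) + 0.615/C = 33.328/30.328 + 0.0717 = 1.1706
τ_max = K·8FD/(πd³) → F_max = τ_allow·πd³/(8DK)
F_max = 613·π·1.34³/(8·11.5·1.1706) = 4633.7/107.69 = 43.027 N

43.0 N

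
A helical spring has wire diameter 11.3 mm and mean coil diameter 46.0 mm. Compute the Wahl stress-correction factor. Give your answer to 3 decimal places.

1.395

C = D/d = 46.0/11.3 = 4.0708
K_W = (4C−1)/(4C−4) + 0.615/C = 15.283/12.283 + 0.1511 = 1.3953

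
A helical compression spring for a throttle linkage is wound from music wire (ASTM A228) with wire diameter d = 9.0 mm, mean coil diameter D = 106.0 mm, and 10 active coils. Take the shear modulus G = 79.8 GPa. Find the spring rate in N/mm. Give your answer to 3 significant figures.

5.49 N/mm

k = Gd⁴/(8D³N_a) = (79.8×10³ × 9.0⁴) / (8 × 106.0³ × 10)
  = 5.23568e+08 / 9.52813e+07 = 5.495 N/mm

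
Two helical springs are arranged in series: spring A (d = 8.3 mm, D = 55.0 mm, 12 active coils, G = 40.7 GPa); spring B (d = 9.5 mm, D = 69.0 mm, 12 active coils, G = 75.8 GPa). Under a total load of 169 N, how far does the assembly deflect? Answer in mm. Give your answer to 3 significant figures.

k_A = Gd⁴/(8D³N_a) = (40.7×10³)(8.3⁴)/(8·55.0³·12) = 12.093 N/mm
k_B = Gd⁴/(8D³N_a) = (75.8×10³)(9.5⁴)/(8·69.0³·12) = 19.577 N/mm
Series: 1/k_eq = 1/12.093 + 1/19.577 = 0.13377; k_eq = 7.4755 N/mm
δ = F/k_eq = 169/7.4755 = 22.607 mm

22.6 mm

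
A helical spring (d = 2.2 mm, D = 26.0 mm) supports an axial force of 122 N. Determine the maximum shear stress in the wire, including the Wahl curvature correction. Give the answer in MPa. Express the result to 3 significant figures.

851 MPa

Spring index C = D/d = 26.0/2.2 = 11.8182
K_W = (4C−1)/(4C−4) + 0.615/C = 46.273/43.273 + 0.0520 = 1.1214
τ₀ = 8FD/(πd³) = 8·122·26.0/(π·2.2³) = 25376/33.452 = 758.59 MPa
τ_max = K·τ₀ = 1.1214 × 758.59 = 850.65 MPa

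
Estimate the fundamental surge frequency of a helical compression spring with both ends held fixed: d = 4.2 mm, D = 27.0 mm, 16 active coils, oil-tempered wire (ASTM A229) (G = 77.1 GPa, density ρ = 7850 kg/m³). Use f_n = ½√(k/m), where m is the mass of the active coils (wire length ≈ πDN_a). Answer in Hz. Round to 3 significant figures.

k = Gd⁴/(8D³N_a) = (77.1×10³)(4.2⁴)/(8·27.0³·16) = 9.5225 N/mm = 9522.5 N/m
Wire length L = πDN_a = π·27.0·16 = 1357.2 mm
m = ρ·(πd²/4)·L = 7850 × 13.854×10⁻⁶ m² × 1.3572 m = 0.1476 kg
f_n = ½√(k/m) = 0.5·√(9522.5/0.1476) = 0.5·√(64515) = 127 Hz

127 Hz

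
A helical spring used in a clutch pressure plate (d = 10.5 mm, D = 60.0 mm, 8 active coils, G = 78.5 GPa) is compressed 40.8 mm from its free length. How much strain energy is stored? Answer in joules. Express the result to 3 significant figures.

k = Gd⁴/(8D³N_a) = (78.5×10³)(10.5⁴)/(8·60.0³·8) = 69.023 N/mm
U = ½kδ² = 0.5 × 69.023 × 40.8² = 57449 N·mm = 57.449 J

57.4 J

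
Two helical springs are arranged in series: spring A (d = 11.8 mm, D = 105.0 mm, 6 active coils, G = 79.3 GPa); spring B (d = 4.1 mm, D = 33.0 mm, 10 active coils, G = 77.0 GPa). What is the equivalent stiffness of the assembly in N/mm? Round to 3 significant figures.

5.94 N/mm

k_A = Gd⁴/(8D³N_a) = (79.3×10³)(11.8⁴)/(8·105.0³·6) = 27.669 N/mm
k_B = Gd⁴/(8D³N_a) = (77.0×10³)(4.1⁴)/(8·33.0³·10) = 7.5682 N/mm
Series: 1/k_eq = 1/27.669 + 1/7.5682 = 0.16827; k_eq = 5.9427 N/mm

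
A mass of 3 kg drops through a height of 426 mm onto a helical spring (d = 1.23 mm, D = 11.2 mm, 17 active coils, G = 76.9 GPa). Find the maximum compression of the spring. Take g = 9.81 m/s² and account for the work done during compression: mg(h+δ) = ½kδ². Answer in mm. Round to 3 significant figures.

k = Gd⁴/(8D³N_a) = (76.9×10³)(1.23⁴)/(8·11.2³·17) = 0.9212 N/mm
W = mg = 3 × 9.81 = 29.43 N
½kδ² − Wδ − Wh = 0 → δ = (W + √(W² + 2kWh))/k
δ = (29.43 + √(866.12 + 23098.5))/0.9212 = (29.43 + 154.81)/0.9212 = 199.99 mm

200 mm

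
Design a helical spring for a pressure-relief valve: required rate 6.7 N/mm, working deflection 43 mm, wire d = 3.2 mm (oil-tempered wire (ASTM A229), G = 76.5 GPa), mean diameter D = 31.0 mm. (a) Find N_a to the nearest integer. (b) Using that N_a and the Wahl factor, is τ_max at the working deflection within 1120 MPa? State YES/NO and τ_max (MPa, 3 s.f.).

(a) 5 coils; (b) YES, τ_max = 802 MPa

N_a = Gd⁴/(8D³k) = (76.5×10³)(3.2⁴)/(8·31.0³·6.7) = 5.024 → N_a = 5
Actual rate k = Gd⁴/(8D³·5) = 6.7316 N/mm
Working load F = kδ = 6.7316·43 = 289.46 N
C = 31.0/3.2 = 9.6875; K_W = (4C−1)/(4C−4)+0.615/C = 1.1498
τ_max = K_W·8FD/(πd³) = 1.1498·697.33 = 801.8 MPa
τ_max ≤ 1120 MPa → acceptable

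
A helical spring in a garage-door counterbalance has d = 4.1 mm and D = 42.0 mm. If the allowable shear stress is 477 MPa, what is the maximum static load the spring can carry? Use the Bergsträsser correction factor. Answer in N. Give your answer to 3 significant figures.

272 N

C = D/d = 42.0/4.1 = 10.2439
K_B = (4C+2)/(4C−3) = 42.976/37.976 = 1.1317
τ_max = K·8FD/(πd³) → F_max = τ_allow·πd³/(8DK)
F_max = 477·π·4.1³/(8·42.0·1.1317) = 1.0328e+05/380.24 = 271.62 N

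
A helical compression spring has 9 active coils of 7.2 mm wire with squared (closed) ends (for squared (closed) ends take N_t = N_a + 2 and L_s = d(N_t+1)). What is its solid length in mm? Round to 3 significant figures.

squared (closed) ends: N_t = N_a + 2 = 9 + 2 = 11
L_s = d·(N_t+1) = 7.2 × 12 = 86.4 mm

86.4 mm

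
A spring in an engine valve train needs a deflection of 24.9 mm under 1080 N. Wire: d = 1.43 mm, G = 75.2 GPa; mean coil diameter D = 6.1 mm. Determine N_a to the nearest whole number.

Required rate k = F/δ = 1080/24.9 = 43.373 N/mm
N_a = Gd⁴/(8D³k) = (75.2×10³ × 1.43⁴)/(8 × 6.1³ × 43.373)
    = 314458 / 78759.7 = 3.993 → 4 coils

4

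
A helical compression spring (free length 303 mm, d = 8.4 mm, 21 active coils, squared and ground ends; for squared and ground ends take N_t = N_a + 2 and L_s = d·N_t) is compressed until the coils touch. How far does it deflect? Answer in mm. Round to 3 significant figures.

N_t = 23; L_s = 8.4·23 = 193.2 mm
δ_solid = L₀ − L_s = 303 − 193.2 = 109.8 mm

110 mm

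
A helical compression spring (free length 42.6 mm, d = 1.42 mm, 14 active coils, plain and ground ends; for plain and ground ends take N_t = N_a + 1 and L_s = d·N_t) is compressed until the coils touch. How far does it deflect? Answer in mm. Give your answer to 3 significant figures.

21.3 mm

N_t = 15; L_s = 1.42·15 = 21.3 mm
δ_solid = L₀ − L_s = 42.6 − 21.3 = 21.3 mm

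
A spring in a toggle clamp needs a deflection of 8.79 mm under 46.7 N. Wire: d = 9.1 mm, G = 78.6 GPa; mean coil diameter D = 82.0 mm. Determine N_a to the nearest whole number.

Required rate k = F/δ = 46.7/8.79 = 5.3129 N/mm
N_a = Gd⁴/(8D³k) = (78.6×10³ × 9.1⁴)/(8 × 82.0³ × 5.3129)
    = 5.38999e+08 / 2.34347e+07 = 23 → 23 coils

23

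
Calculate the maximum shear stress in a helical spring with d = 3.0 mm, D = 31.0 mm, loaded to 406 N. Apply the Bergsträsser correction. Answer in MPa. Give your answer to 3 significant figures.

Spring index C = D/d = 31.0/3.0 = 10.3333
K_B = (4C+2)/(4C−3) = 43.333/38.333 = 1.1304
τ₀ = 8FD/(πd³) = 8·406·31.0/(π·3.0³) = 100688/84.823 = 1187 MPa
τ_max = K·τ₀ = 1.1304 × 1187 = 1341.9 MPa

1340 MPa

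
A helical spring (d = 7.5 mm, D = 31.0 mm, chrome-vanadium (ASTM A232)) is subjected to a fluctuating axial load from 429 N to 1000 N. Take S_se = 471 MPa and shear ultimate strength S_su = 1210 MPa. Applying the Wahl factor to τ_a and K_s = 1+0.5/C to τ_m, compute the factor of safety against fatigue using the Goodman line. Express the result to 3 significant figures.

3.55

C = D/d = 31.0/7.5 = 4.1333; K_W = (4C−1)/(4C−4)+0.615/C = 1.3882; K_s = 1+0.5/C = 1.1210
F_a = (F_max−F_min)/2 = 285.5 N; F_m = (F_max+F_min)/2 = 714.5 N
τ_a = K_W·8F_aD/(πd³) = 1.3882 × 53.422 = 74.159 MPa
τ_m = K_s·8F_mD/(πd³) = 1.1210 × 133.7 = 149.87 MPa
Goodman: 1/n_f = τ_a/S_se + τ_m/S_su = 74.159/471 + 149.87/1210 = 0.15745 + 0.12386 = 0.28131
n_f = 1/0.28131 = 3.555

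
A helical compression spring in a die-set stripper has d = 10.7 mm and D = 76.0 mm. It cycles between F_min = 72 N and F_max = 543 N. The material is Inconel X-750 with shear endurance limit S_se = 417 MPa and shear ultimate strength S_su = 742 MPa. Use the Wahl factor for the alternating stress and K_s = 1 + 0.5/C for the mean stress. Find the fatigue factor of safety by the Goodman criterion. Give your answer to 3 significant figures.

C = D/d = 76.0/10.7 = 7.1028; K_W = (4C−1)/(4C−4)+0.615/C = 1.2095; K_s = 1+0.5/C = 1.0704
F_a = (F_max−F_min)/2 = 235.5 N; F_m = (F_max+F_min)/2 = 307.5 N
τ_a = K_W·8F_aD/(πd³) = 1.2095 × 37.204 = 44.998 MPa
τ_m = K_s·8F_mD/(πd³) = 1.0704 × 48.579 = 51.999 MPa
Goodman: 1/n_f = τ_a/S_se + τ_m/S_su = 44.998/417 + 51.999/742 = 0.10791 + 0.07008 = 0.17799
n_f = 1/0.17799 = 5.618

5.62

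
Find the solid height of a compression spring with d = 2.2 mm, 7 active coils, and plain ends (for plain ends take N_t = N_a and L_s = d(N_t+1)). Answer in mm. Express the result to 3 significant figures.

17.6 mm

plain ends: N_t = N_a = 7
L_s = d·(N_t+1) = 2.2 × 8 = 17.6 mm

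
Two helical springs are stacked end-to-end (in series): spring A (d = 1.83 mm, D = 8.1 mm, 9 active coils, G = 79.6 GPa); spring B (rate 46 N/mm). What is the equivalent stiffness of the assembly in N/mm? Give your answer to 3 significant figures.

k_A = Gd⁴/(8D³N_a) = (79.6×10³)(1.83⁴)/(8·8.1³·9) = 23.331 N/mm
Series: 1/k_eq = 1/23.331 + 1/46 = 0.064601; k_eq = 15.48 N/mm

15.5 N/mm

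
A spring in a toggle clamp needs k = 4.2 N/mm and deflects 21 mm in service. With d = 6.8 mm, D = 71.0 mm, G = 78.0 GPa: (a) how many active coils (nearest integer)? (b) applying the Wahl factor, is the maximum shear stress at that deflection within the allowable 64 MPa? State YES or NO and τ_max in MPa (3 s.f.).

N_a = Gd⁴/(8D³k) = (78.0×10³)(6.8⁴)/(8·71.0³·4.2) = 13.87 → N_a = 14
Actual rate k = Gd⁴/(8D³·14) = 4.1604 N/mm
Working load F = kδ = 4.1604·21 = 87.369 N
C = 71.0/6.8 = 10.4412; K_W = (4C−1)/(4C−4)+0.615/C = 1.1383
τ_max = K_W·8FD/(πd³) = 1.1383·50.238 = 57.187 MPa
τ_max ≤ 64 MPa → acceptable

(a) 14 coils; (b) YES, τ_max = 57.2 MPa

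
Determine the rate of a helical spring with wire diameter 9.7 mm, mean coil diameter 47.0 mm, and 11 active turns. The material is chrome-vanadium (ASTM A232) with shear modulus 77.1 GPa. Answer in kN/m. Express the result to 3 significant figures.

k = Gd⁴/(8D³N_a) = (77.1×10³ × 9.7⁴) / (8 × 47.0³ × 11)
  = 6.82561e+08 / 9.13642e+06 = 74.708 N/mm

74.7 kN/m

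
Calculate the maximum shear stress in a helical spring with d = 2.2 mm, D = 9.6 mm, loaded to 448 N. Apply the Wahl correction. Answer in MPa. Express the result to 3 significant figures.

Spring index C = D/d = 9.6/2.2 = 4.3636
K_W = (4C−1)/(4C−4) + 0.615/C = 16.455/13.455 + 0.1409 = 1.3639
τ₀ = 8FD/(πd³) = 8·448·9.6/(π·2.2³) = 34406.4/33.452 = 1028.5 MPa
τ_max = K·τ₀ = 1.3639 × 1028.5 = 1402.8 MPa

1400 MPa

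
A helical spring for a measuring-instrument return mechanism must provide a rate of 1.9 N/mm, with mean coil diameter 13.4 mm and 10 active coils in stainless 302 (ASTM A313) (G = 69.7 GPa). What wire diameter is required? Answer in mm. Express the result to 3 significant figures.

d = (8D³N_a·k / G)^(1/4) = (8·13.4³·10·1.9 / (69.7×10³))^0.25
  = (5.2472)^0.25 = 1.5135 mm

1.51 mm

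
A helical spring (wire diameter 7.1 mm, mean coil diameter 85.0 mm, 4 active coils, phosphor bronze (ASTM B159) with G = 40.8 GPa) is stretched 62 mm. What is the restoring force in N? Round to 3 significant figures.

327 N

k = Gd⁴/(8D³N_a) = (40.8×10³)(7.1⁴)/(8·85.0³·4) = 5.2758 N/mm
F = k·δ = 5.2758 × 62 = 327.1 N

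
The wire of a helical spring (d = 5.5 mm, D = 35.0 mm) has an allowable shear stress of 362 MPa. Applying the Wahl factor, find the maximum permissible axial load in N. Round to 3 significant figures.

547 N

C = D/d = 35.0/5.5 = 6.3636
K_W = (4C−1)/(4C−4) + 0.615/C = 24.455/21.455 + 0.0966 = 1.2365
τ_max = K·8FD/(πd³) → F_max = τ_allow·πd³/(8DK)
F_max = 362·π·5.5³/(8·35.0·1.2365) = 1.8921e+05/346.21 = 546.52 N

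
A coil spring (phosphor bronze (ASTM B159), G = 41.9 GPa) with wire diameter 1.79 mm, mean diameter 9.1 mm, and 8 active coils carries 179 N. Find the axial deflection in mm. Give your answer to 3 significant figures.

k = Gd⁴/(8D³N_a) = (41.9×10³)(1.79⁴)/(8·9.1³·8) = 8.9191 N/mm
δ = F/k = 179 / 8.9191 = 20.069 mm

20.1 mm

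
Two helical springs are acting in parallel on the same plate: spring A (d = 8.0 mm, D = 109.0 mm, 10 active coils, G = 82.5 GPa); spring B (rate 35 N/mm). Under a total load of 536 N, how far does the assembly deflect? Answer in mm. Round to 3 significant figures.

k_A = Gd⁴/(8D³N_a) = (82.5×10³)(8.0⁴)/(8·109.0³·10) = 3.2617 N/mm
Parallel: k_eq = 3.2617 + 35 = 38.262 N/mm
δ = F/k_eq = 536/38.262 = 14.009 mm

14.0 mm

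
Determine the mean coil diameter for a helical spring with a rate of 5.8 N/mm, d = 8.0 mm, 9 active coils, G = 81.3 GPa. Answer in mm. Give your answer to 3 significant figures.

D = (Gd⁴/(8N_a·k))^(1/3) = (81.3×10³·8.0⁴/(8·9·5.8))^(1/3)
  = (797425)^(1/3) = 92.7321 mm

92.7 mm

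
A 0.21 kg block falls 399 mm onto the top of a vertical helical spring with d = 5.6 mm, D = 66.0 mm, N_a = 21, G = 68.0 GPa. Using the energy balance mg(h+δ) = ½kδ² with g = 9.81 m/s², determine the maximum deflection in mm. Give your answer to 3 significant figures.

36.0 mm

k = Gd⁴/(8D³N_a) = (68.0×10³)(5.6⁴)/(8·66.0³·21) = 1.3846 N/mm
W = mg = 0.21 × 9.81 = 2.0601 N
½kδ² − Wδ − Wh = 0 → δ = (W + √(W² + 2kWh))/k
δ = (2.0601 + √(4.244 + 2276.2))/1.3846 = (2.0601 + 47.754)/1.3846 = 35.978 mm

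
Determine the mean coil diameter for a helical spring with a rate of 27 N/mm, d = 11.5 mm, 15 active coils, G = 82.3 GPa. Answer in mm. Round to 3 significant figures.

D = (Gd⁴/(8N_a·k))^(1/3) = (82.3×10³·11.5⁴/(8·15·27))^(1/3)
  = (444269)^(1/3) = 76.3043 mm

76.3 mm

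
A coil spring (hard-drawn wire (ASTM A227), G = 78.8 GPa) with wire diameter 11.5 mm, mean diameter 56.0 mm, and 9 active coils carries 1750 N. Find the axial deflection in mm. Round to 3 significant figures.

16.1 mm

k = Gd⁴/(8D³N_a) = (78.8×10³)(11.5⁴)/(8·56.0³·9) = 109 N/mm
δ = F/k = 1750 / 109 = 16.055 mm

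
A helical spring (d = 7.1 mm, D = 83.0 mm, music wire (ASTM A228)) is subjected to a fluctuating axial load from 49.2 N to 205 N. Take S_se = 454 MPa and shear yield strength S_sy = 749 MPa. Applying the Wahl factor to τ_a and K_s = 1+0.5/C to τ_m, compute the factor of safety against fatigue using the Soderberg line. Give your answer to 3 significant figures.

4.58

C = D/d = 83.0/7.1 = 11.6901; K_W = (4C−1)/(4C−4)+0.615/C = 1.1228; K_s = 1+0.5/C = 1.0428
F_a = (F_max−F_min)/2 = 77.9 N; F_m = (F_max+F_min)/2 = 127.1 N
τ_a = K_W·8F_aD/(πd³) = 1.1228 × 46.002 = 51.65 MPa
τ_m = K_s·8F_mD/(πd³) = 1.0428 × 75.057 = 78.267 MPa
Soderberg: 1/n_f = τ_a/S_se + τ_m/S_sy = 51.65/454 + 78.267/749 = 0.11377 + 0.10450 = 0.21826
n_f = 1/0.21826 = 4.582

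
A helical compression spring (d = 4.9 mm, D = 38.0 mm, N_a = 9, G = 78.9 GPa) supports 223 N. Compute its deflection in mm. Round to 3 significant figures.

19.4 mm

k = Gd⁴/(8D³N_a) = (78.9×10³)(4.9⁴)/(8·38.0³·9) = 11.513 N/mm
δ = F/k = 223 / 11.513 = 19.37 mm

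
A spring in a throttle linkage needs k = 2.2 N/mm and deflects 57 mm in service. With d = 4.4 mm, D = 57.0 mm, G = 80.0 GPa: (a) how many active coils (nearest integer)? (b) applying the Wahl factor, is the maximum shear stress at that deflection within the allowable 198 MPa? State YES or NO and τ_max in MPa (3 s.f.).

N_a = Gd⁴/(8D³k) = (80.0×10³)(4.4⁴)/(8·57.0³·2.2) = 9.199 → N_a = 9
Actual rate k = Gd⁴/(8D³·9) = 2.2488 N/mm
Working load F = kδ = 2.2488·57 = 128.18 N
C = 57.0/4.4 = 12.9545; K_W = (4C−1)/(4C−4)+0.615/C = 1.1102
τ_max = K_W·8FD/(πd³) = 1.1102·218.41 = 242.48 MPa
τ_max > 198 MPa → exceeds allowable

(a) 9 coils; (b) NO, τ_max = 242 MPa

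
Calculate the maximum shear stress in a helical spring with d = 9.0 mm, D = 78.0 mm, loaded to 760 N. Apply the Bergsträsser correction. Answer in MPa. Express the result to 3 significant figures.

240 MPa

Spring index C = D/d = 78.0/9.0 = 8.6667
K_B = (4C+2)/(4C−3) = 36.667/31.667 = 1.1579
τ₀ = 8FD/(πd³) = 8·760·78.0/(π·9.0³) = 474240/2290.2 = 207.07 MPa
τ_max = K·τ₀ = 1.1579 × 207.07 = 239.77 MPa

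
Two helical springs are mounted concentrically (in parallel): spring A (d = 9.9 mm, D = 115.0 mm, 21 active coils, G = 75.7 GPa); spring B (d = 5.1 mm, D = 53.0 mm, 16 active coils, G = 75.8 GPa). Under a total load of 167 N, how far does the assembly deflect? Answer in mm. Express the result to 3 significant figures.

k_A = Gd⁴/(8D³N_a) = (75.7×10³)(9.9⁴)/(8·115.0³·21) = 2.846 N/mm
k_B = Gd⁴/(8D³N_a) = (75.8×10³)(5.1⁴)/(8·53.0³·16) = 2.691 N/mm
Parallel: k_eq = 2.846 + 2.691 = 5.537 N/mm
δ = F/k_eq = 167/5.537 = 30.161 mm

30.2 mm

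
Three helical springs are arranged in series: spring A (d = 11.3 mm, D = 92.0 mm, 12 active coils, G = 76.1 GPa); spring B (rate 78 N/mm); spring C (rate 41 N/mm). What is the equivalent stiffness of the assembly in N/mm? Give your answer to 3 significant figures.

k_A = Gd⁴/(8D³N_a) = (76.1×10³)(11.3⁴)/(8·92.0³·12) = 16.598 N/mm
Series: 1/k_eq = 1/16.598 + 1/78 + 1/41 = 0.097458; k_eq = 10.261 N/mm

10.3 N/mm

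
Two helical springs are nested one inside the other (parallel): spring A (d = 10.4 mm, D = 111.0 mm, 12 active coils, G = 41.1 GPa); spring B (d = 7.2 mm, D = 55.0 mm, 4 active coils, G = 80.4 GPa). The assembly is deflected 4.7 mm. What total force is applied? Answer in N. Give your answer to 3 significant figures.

k_A = Gd⁴/(8D³N_a) = (41.1×10³)(10.4⁴)/(8·111.0³·12) = 3.6621 N/mm
k_B = Gd⁴/(8D³N_a) = (80.4×10³)(7.2⁴)/(8·55.0³·4) = 40.583 N/mm
Parallel: k_eq = 3.6621 + 40.583 = 44.245 N/mm
F = k_eq·δ = 44.245·4.7 = 207.95 N

208 N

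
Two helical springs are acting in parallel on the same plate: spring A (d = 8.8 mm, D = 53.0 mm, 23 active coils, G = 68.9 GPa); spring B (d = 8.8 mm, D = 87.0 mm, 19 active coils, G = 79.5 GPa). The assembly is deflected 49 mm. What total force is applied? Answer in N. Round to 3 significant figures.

972 N

k_A = Gd⁴/(8D³N_a) = (68.9×10³)(8.8⁴)/(8·53.0³·23) = 15.084 N/mm
k_B = Gd⁴/(8D³N_a) = (79.5×10³)(8.8⁴)/(8·87.0³·19) = 4.7632 N/mm
Parallel: k_eq = 15.084 + 4.7632 = 19.847 N/mm
F = k_eq·δ = 19.847·49 = 972.49 N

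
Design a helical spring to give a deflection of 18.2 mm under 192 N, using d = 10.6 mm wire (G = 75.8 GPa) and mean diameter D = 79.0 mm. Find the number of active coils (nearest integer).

Required rate k = F/δ = 192/18.2 = 10.549 N/mm
N_a = Gd⁴/(8D³k) = (75.8×10³ × 10.6⁴)/(8 × 79.0³ × 10.549)
    = 9.56958e+08 / 4.16103e+07 = 23 → 23 coils

23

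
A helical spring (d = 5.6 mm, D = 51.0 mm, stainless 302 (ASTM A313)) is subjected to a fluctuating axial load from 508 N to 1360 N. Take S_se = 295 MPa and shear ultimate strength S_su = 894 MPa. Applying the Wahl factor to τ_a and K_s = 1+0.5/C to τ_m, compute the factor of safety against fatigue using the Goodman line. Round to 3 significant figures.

0.487

C = D/d = 51.0/5.6 = 9.1071; K_W = (4C−1)/(4C−4)+0.615/C = 1.1600; K_s = 1+0.5/C = 1.0549
F_a = (F_max−F_min)/2 = 426 N; F_m = (F_max+F_min)/2 = 934 N
τ_a = K_W·8F_aD/(πd³) = 1.1600 × 315.03 = 365.45 MPa
τ_m = K_s·8F_mD/(πd³) = 1.0549 × 690.71 = 728.63 MPa
Goodman: 1/n_f = τ_a/S_se + τ_m/S_su = 365.45/295 + 728.63/894 = 1.23882 + 0.81502 = 2.0538
n_f = 1/2.0538 = 0.4869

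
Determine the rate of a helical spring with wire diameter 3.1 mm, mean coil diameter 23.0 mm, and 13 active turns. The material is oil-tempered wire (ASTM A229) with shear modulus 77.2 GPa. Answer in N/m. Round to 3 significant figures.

k = Gd⁴/(8D³N_a) = (77.2×10³ × 3.1⁴) / (8 × 23.0³ × 13)
  = 7.12958e+06 / 1.26537e+06 = 5.6344 N/mm = 5634.4 N/m

5630 N/m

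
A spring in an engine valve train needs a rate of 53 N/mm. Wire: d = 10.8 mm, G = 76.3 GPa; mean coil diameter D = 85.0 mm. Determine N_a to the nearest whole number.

N_a = Gd⁴/(8D³k) = (76.3×10³ × 10.8⁴)/(8 × 85.0³ × 53)
    = 1.03805e+09 / 2.60389e+08 = 3.987 → 4 coils

4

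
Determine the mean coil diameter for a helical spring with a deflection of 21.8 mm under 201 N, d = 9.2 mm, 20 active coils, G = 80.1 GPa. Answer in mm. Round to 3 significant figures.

73.0 mm

Required rate k = F/δ = 201/21.8 = 9.2202 N/mm
D = (Gd⁴/(8N_a·k))^(1/3) = (80.1×10³·9.2⁴/(8·20·9.2202))^(1/3)
  = (388977)^(1/3) = 72.9975 mm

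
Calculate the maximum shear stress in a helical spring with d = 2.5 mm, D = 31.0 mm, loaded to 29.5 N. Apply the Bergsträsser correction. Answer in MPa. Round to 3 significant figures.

165 MPa

Spring index C = D/d = 31.0/2.5 = 12.4000
K_B = (4C+2)/(4C−3) = 51.600/46.600 = 1.1073
τ₀ = 8FD/(πd³) = 8·29.5·31.0/(π·2.5³) = 7316/49.087 = 149.04 MPa
τ_max = K·τ₀ = 1.1073 × 149.04 = 165.03 MPa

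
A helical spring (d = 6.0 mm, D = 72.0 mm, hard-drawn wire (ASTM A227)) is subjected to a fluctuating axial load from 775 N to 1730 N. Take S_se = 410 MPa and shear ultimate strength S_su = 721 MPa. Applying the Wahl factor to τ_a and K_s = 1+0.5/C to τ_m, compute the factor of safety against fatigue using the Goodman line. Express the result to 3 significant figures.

C = D/d = 72.0/6.0 = 12.0000; K_W = (4C−1)/(4C−4)+0.615/C = 1.1194; K_s = 1+0.5/C = 1.0417
F_a = (F_max−F_min)/2 = 477.5 N; F_m = (F_max+F_min)/2 = 1252.5 N
τ_a = K_W·8F_aD/(πd³) = 1.1194 × 405.31 = 453.72 MPa
τ_m = K_s·8F_mD/(πd³) = 1.0417 × 1063.2 = 1107.5 MPa
Goodman: 1/n_f = τ_a/S_se + τ_m/S_su = 453.72/410 + 1107.5/721 = 1.10664 + 1.53600 = 2.6426
n_f = 1/2.6426 = 0.3784

0.378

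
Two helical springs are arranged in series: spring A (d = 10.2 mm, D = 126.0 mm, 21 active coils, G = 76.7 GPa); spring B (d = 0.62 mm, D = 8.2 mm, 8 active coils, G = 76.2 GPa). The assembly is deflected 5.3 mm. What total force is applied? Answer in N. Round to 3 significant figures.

1.50 N

k_A = Gd⁴/(8D³N_a) = (76.7×10³)(10.2⁴)/(8·126.0³·21) = 2.4704 N/mm
k_B = Gd⁴/(8D³N_a) = (76.2×10³)(0.62⁴)/(8·8.2³·8) = 0.31908 N/mm
Series: 1/k_eq = 1/2.4704 + 1/0.31908 = 3.5388; k_eq = 0.28258 N/mm
F = k_eq·δ = 0.28258·5.3 = 1.4977 N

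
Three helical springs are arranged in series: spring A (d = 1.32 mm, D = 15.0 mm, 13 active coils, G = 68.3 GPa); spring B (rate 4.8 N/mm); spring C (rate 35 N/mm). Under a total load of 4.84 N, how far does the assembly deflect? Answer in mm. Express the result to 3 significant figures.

9.34 mm

k_A = Gd⁴/(8D³N_a) = (68.3×10³)(1.32⁴)/(8·15.0³·13) = 0.59076 N/mm
Series: 1/k_eq = 1/0.59076 + 1/4.8 + 1/35 = 1.9296; k_eq = 0.51823 N/mm
δ = F/k_eq = 4.84/0.51823 = 9.3395 mm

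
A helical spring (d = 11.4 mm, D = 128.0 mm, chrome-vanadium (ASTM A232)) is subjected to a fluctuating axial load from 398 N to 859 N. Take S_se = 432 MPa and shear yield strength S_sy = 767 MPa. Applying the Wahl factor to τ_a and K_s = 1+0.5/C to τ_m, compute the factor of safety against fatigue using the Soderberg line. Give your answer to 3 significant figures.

3.12

C = D/d = 128.0/11.4 = 11.2281; K_W = (4C−1)/(4C−4)+0.615/C = 1.1281; K_s = 1+0.5/C = 1.0445
F_a = (F_max−F_min)/2 = 230.5 N; F_m = (F_max+F_min)/2 = 628.5 N
τ_a = K_W·8F_aD/(πd³) = 1.1281 × 50.712 = 57.208 MPa
τ_m = K_s·8F_mD/(πd³) = 1.0445 × 138.27 = 144.43 MPa
Soderberg: 1/n_f = τ_a/S_se + τ_m/S_sy = 57.208/432 + 144.43/767 = 0.13243 + 0.18831 = 0.32073
n_f = 1/0.32073 = 3.118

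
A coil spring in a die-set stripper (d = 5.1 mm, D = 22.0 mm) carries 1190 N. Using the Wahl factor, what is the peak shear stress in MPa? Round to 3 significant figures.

Spring index C = D/d = 22.0/5.1 = 4.3137
K_W = (4C−1)/(4C−4) + 0.615/C = 16.255/13.255 + 0.1426 = 1.3689
τ₀ = 8FD/(πd³) = 8·1190·22.0/(π·5.1³) = 209440/416.74 = 502.57 MPa
τ_max = K·τ₀ = 1.3689 × 502.57 = 687.97 MPa

688 MPa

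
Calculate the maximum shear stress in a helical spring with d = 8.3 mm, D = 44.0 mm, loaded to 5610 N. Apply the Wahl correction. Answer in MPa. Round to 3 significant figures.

1420 MPa

Spring index C = D/d = 44.0/8.3 = 5.3012
K_W = (4C−1)/(4C−4) + 0.615/C = 20.205/17.205 + 0.1160 = 1.2904
τ₀ = 8FD/(πd³) = 8·5610·44.0/(π·8.3³) = 1.97472e+06/1796.3 = 1099.3 MPa
τ_max = K·τ₀ = 1.2904 × 1099.3 = 1418.5 MPa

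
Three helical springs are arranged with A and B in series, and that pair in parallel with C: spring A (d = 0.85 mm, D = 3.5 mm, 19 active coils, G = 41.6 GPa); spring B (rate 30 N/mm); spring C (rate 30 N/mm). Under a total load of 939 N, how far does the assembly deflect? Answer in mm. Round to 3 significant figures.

28.5 mm

k_A = Gd⁴/(8D³N_a) = (41.6×10³)(0.85⁴)/(8·3.5³·19) = 3.3321 N/mm
Springs A,B series: k_AB = 1/(1/3.3321+1/30) = 2.999 N/mm; parallel with C: k_eq = 2.999+30 = 32.999 N/mm
δ = F/k_eq = 939/32.999 = 28.455 mm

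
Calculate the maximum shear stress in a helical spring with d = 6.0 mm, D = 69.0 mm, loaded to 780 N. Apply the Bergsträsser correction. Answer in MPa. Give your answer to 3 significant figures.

Spring index C = D/d = 69.0/6.0 = 11.5000
K_B = (4C+2)/(4C−3) = 48.000/43.000 = 1.1163
τ₀ = 8FD/(πd³) = 8·780·69.0/(π·6.0³) = 430560/678.58 = 634.5 MPa
τ_max = K·τ₀ = 1.1163 × 634.5 = 708.28 MPa

708 MPa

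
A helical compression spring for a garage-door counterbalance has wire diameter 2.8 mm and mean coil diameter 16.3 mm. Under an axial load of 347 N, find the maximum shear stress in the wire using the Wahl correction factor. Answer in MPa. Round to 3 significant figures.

827 MPa

Spring index C = D/d = 16.3/2.8 = 5.8214
K_W = (4C−1)/(4C−4) + 0.615/C = 22.286/19.286 + 0.1056 = 1.2612
τ₀ = 8FD/(πd³) = 8·347·16.3/(π·2.8³) = 45248.8/68.964 = 656.12 MPa
τ_max = K·τ₀ = 1.2612 × 656.12 = 827.5 MPa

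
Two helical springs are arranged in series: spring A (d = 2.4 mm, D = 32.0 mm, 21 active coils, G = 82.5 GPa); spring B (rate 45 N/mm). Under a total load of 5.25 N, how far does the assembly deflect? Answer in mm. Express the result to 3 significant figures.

k_A = Gd⁴/(8D³N_a) = (82.5×10³)(2.4⁴)/(8·32.0³·21) = 0.49721 N/mm
Series: 1/k_eq = 1/0.49721 + 1/45 = 2.0334; k_eq = 0.49178 N/mm
δ = F/k_eq = 5.25/0.49178 = 10.676 mm

10.7 mm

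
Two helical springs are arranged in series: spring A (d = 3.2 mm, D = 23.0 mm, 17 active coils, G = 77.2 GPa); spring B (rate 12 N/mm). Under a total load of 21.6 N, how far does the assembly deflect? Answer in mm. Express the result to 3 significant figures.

6.22 mm

k_A = Gd⁴/(8D³N_a) = (77.2×10³)(3.2⁴)/(8·23.0³·17) = 4.8921 N/mm
Series: 1/k_eq = 1/4.8921 + 1/12 = 0.28774; k_eq = 3.4753 N/mm
δ = F/k_eq = 21.6/3.4753 = 6.2153 mm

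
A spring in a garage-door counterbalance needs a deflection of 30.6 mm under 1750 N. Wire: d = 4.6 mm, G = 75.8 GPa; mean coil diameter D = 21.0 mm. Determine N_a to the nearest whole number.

Required rate k = F/δ = 1750/30.6 = 57.19 N/mm
N_a = Gd⁴/(8D³k) = (75.8×10³ × 4.6⁴)/(8 × 21.0³ × 57.19)
    = 3.39391e+07 / 4.23706e+06 = 8.01 → 8 coils

8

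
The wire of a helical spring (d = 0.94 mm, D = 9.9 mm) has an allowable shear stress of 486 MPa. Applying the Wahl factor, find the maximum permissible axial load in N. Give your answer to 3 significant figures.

C = D/d = 9.9/0.94 = 10.5319
K_W = (4C−1)/(4C−4) + 0.615/C = 41.128/38.128 + 0.0584 = 1.1371
τ_max = K·8FD/(πd³) → F_max = τ_allow·πd³/(8DK)
F_max = 486·π·0.94³/(8·9.9·1.1371) = 1268.1/90.056 = 14.082 N

14.1 N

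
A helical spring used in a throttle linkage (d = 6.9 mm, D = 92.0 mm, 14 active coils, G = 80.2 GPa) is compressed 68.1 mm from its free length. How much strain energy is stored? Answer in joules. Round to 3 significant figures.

k = Gd⁴/(8D³N_a) = (80.2×10³)(6.9⁴)/(8·92.0³·14) = 2.0844 N/mm
U = ½kδ² = 0.5 × 2.0844 × 68.1² = 4833.4 N·mm = 4.8334 J

4.83 J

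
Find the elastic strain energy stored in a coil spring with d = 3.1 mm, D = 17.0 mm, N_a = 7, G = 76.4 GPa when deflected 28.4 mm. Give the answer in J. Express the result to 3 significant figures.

k = Gd⁴/(8D³N_a) = (76.4×10³)(3.1⁴)/(8·17.0³·7) = 25.645 N/mm
U = ½kδ² = 0.5 × 25.645 × 28.4² = 10342 N·mm = 10.342 J

10.3 J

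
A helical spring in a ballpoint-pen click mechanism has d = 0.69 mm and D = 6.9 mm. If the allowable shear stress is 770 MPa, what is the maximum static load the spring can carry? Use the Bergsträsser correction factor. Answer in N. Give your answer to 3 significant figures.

12.7 N

C = D/d = 6.9/0.69 = 10.0000
K_B = (4C+2)/(4C−3) = 42.000/37.000 = 1.1351
τ_max = K·8FD/(πd³) → F_max = τ_allow·πd³/(8DK)
F_max = 770·π·0.69³/(8·6.9·1.1351) = 794.67/62.659 = 12.682 N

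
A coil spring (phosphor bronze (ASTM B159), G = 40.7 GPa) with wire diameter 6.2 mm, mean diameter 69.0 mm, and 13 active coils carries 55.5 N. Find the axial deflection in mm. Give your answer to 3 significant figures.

k = Gd⁴/(8D³N_a) = (40.7×10³)(6.2⁴)/(8·69.0³·13) = 1.7603 N/mm
δ = F/k = 55.5 / 1.7603 = 31.529 mm

31.5 mm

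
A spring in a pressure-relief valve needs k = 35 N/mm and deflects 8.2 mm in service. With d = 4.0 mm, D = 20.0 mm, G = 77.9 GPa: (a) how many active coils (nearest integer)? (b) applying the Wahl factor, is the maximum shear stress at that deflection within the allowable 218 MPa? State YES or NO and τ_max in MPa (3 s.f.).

(a) 9 coils; (b) NO, τ_max = 296 MPa

N_a = Gd⁴/(8D³k) = (77.9×10³)(4.0⁴)/(8·20.0³·35) = 8.903 → N_a = 9
Actual rate k = Gd⁴/(8D³·9) = 34.622 N/mm
Working load F = kδ = 34.622·8.2 = 283.9 N
C = 20.0/4.0 = 5.0000; K_W = (4C−1)/(4C−4)+0.615/C = 1.3105
τ_max = K_W·8FD/(πd³) = 1.3105·225.92 = 296.07 MPa
τ_max > 218 MPa → exceeds allowable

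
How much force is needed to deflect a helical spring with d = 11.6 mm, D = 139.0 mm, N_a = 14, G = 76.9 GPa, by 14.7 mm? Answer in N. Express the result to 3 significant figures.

k = Gd⁴/(8D³N_a) = (76.9×10³)(11.6⁴)/(8·139.0³·14) = 4.6291 N/mm
F = k·δ = 4.6291 × 14.7 = 68.048 N

68.0 N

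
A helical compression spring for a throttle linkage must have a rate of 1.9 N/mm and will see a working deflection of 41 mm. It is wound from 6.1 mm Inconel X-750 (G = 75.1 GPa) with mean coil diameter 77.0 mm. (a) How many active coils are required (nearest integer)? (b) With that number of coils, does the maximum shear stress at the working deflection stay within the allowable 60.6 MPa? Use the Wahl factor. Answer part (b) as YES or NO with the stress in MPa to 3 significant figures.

N_a = Gd⁴/(8D³k) = (75.1×10³)(6.1⁴)/(8·77.0³·1.9) = 14.98 → N_a = 15
Actual rate k = Gd⁴/(8D³·15) = 1.898 N/mm
Working load F = kδ = 1.898·41 = 77.82 N
C = 77.0/6.1 = 12.6230; K_W = (4C−1)/(4C−4)+0.615/C = 1.1132
τ_max = K_W·8FD/(πd³) = 1.1132·67.225 = 74.838 MPa
τ_max > 60.6 MPa → exceeds allowable

(a) 15 coils; (b) NO, τ_max = 74.8 MPa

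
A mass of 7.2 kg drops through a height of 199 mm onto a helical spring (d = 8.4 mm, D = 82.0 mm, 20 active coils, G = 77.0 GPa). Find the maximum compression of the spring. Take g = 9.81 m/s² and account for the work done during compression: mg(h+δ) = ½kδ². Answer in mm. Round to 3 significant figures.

k = Gd⁴/(8D³N_a) = (77.0×10³)(8.4⁴)/(8·82.0³·20) = 4.3456 N/mm
W = mg = 7.2 × 9.81 = 70.632 N
½kδ² − Wδ − Wh = 0 → δ = (W + √(W² + 2kWh))/k
δ = (70.632 + √(4988.9 + 122161))/4.3456 = (70.632 + 356.58)/4.3456 = 98.31 mm

98.3 mm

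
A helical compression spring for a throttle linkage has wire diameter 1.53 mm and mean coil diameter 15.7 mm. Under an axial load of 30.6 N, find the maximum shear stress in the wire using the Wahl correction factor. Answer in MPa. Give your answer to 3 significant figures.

390 MPa

Spring index C = D/d = 15.7/1.53 = 10.2614
K_W = (4C−1)/(4C−4) + 0.615/C = 40.046/37.046 + 0.0599 = 1.1409
τ₀ = 8FD/(πd³) = 8·30.6·15.7/(π·1.53³) = 3843.36/11.252 = 341.58 MPa
τ_max = K·τ₀ = 1.1409 × 341.58 = 389.71 MPa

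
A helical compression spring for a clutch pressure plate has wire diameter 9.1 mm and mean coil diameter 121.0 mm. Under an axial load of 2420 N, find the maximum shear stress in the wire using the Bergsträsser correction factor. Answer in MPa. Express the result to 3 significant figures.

1090 MPa

Spring index C = D/d = 121.0/9.1 = 13.2967
K_B = (4C+2)/(4C−3) = 55.187/50.187 = 1.0996
τ₀ = 8FD/(πd³) = 8·2420·121.0/(π·9.1³) = 2.34256e+06/2367.4 = 989.5 MPa
τ_max = K·τ₀ = 1.0996 × 989.5 = 1088.1 MPa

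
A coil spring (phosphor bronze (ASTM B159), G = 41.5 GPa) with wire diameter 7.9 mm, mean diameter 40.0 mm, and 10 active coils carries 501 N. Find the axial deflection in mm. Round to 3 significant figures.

k = Gd⁴/(8D³N_a) = (41.5×10³)(7.9⁴)/(8·40.0³·10) = 31.571 N/mm
δ = F/k = 501 / 31.571 = 15.869 mm

15.9 mm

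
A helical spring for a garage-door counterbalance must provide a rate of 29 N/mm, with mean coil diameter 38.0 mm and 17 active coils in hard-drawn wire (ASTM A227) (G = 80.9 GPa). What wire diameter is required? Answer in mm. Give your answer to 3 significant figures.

7.19 mm

d = (8D³N_a·k / G)^(1/4) = (8·38.0³·17·29 / (80.9×10³))^0.25
  = (2675.1)^0.25 = 7.1918 mm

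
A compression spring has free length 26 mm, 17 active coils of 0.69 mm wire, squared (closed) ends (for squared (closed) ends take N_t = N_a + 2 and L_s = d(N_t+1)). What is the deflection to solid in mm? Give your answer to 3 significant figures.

N_t = 19; L_s = 0.69·20 = 13.8 mm
δ_solid = L₀ − L_s = 26 − 13.8 = 12.2 mm

12.2 mm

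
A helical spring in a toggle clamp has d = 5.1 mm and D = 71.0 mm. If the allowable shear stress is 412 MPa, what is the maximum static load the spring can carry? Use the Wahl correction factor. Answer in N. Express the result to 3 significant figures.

274 N

C = D/d = 71.0/5.1 = 13.9216
K_W = (4C−1)/(4C−4) + 0.615/C = 54.686/51.686 + 0.0442 = 1.1022
τ_max = K·8FD/(πd³) → F_max = τ_allow·πd³/(8DK)
F_max = 412·π·5.1³/(8·71.0·1.1022) = 1.7169e+05/626.06 = 274.25 N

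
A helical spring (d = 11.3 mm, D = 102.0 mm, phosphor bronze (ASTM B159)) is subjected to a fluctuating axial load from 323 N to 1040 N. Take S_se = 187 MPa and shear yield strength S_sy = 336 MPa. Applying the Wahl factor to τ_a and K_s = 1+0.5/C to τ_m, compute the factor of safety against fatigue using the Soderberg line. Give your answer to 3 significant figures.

C = D/d = 102.0/11.3 = 9.0265; K_W = (4C−1)/(4C−4)+0.615/C = 1.1616; K_s = 1+0.5/C = 1.0554
F_a = (F_max−F_min)/2 = 358.5 N; F_m = (F_max+F_min)/2 = 681.5 N
τ_a = K_W·8F_aD/(πd³) = 1.1616 × 64.535 = 74.962 MPa
τ_m = K_s·8F_mD/(πd³) = 1.0554 × 122.68 = 129.47 MPa
Soderberg: 1/n_f = τ_a/S_se + τ_m/S_sy = 74.962/187 + 129.47/336 = 0.40087 + 0.38534 = 0.78621
n_f = 1/0.78621 = 1.272

1.27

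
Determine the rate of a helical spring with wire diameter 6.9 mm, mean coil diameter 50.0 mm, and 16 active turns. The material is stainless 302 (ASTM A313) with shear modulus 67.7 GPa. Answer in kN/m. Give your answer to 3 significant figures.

k = Gd⁴/(8D³N_a) = (67.7×10³ × 6.9⁴) / (8 × 50.0³ × 16)
  = 1.53456e+08 / 1.6e+07 = 9.591 N/mm

9.59 kN/m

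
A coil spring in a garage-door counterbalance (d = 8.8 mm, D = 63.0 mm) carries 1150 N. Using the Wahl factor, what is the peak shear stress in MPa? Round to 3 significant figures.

Spring index C = D/d = 63.0/8.8 = 7.1591
K_W = (4C−1)/(4C−4) + 0.615/C = 27.636/24.636 + 0.0859 = 1.2077
τ₀ = 8FD/(πd³) = 8·1150·63.0/(π·8.8³) = 579600/2140.9 = 270.73 MPa
τ_max = K·τ₀ = 1.2077 × 270.73 = 326.95 MPa

327 MPa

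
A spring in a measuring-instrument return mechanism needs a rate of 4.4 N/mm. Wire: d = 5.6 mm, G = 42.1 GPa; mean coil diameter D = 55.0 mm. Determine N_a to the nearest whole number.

7

N_a = Gd⁴/(8D³k) = (42.1×10³ × 5.6⁴)/(8 × 55.0³ × 4.4)
    = 4.14032e+07 / 5.8564e+06 = 7.07 → 7 coils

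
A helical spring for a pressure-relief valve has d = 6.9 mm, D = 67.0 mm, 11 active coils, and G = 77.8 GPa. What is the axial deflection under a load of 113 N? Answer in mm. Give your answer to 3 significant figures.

17.0 mm

k = Gd⁴/(8D³N_a) = (77.8×10³)(6.9⁴)/(8·67.0³·11) = 6.663 N/mm
δ = F/k = 113 / 6.663 = 16.959 mm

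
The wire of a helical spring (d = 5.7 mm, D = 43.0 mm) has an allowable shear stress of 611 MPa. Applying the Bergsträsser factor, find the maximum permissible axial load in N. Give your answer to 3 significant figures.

C = D/d = 43.0/5.7 = 7.5439
K_B = (4C+2)/(4C−3) = 32.175/27.175 = 1.1840
τ_max = K·8FD/(πd³) → F_max = τ_allow·πd³/(8DK)
F_max = 611·π·5.7³/(8·43.0·1.1840) = 3.5548e+05/407.29 = 872.79 N

873 N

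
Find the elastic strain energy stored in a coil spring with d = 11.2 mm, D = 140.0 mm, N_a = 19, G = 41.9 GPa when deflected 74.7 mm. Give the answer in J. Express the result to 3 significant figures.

k = Gd⁴/(8D³N_a) = (41.9×10³)(11.2⁴)/(8·140.0³·19) = 1.5807 N/mm
U = ½kδ² = 0.5 × 1.5807 × 74.7² = 4410.3 N·mm = 4.4103 J

4.41 J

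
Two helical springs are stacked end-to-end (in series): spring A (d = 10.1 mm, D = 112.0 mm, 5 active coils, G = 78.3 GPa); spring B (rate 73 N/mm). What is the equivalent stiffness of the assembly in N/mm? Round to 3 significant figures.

k_A = Gd⁴/(8D³N_a) = (78.3×10³)(10.1⁴)/(8·112.0³·5) = 14.499 N/mm
Series: 1/k_eq = 1/14.499 + 1/73 = 0.08267; k_eq = 12.096 N/mm

12.1 N/mm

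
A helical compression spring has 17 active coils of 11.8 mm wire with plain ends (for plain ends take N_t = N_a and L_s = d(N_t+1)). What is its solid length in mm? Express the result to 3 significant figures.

212 mm

plain ends: N_t = N_a = 17
L_s = d·(N_t+1) = 11.8 × 18 = 212.4 mm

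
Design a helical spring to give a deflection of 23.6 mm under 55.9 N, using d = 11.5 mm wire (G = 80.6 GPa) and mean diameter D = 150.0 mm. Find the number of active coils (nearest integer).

22

Required rate k = F/δ = 55.9/23.6 = 2.3686 N/mm
N_a = Gd⁴/(8D³k) = (80.6×10³ × 11.5⁴)/(8 × 150.0³ × 2.3686)
    = 1.4097e+09 / 6.39534e+07 = 22.04 → 22 coils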